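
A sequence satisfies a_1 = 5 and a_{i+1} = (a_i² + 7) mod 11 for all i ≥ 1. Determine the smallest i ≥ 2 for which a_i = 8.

a_1 = 5,  a_2 = 10,  a_3 = 8,  a_4 = 5.
The sequence repeats with period 3.
The value 8 first appears (with i ≥ 2) at a_3.

3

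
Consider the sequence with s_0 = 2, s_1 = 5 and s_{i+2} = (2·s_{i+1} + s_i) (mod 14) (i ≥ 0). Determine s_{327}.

1

We have s_0 = 2,  s_1 = 5,  s_2 = 12,  s_3 = 1,  s_4 = 0,  s_5 = 1,  s_6 = 2,  s_7 = 5.
The sequence repeats with period 6.
So s_{327} = s_{0 + ((327-0) mod 6)} = s_3 = 1.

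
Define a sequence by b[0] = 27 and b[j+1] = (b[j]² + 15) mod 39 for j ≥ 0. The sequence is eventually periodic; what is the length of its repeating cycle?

4

Computing terms: b[0] = 27, b[1] = 3, b[2] = 24, b[3] = 6, b[4] = 12, b[5] = 3.
Since b[5] = b[1] = 3, the sequence is eventually periodic: after a pre-period of length 1 it cycles with period 4.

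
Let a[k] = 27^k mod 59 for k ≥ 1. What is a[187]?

49

a[1] = 27; a[2] = 21; a[3] = 36; a[4] = 28; a[5] = 48; a[6] = 57; a[7] = 5; a[8] = 17; a[9] = 46; a[10] = 3; a[11] = 22; a[12] = 4; a[13] = 49; a[14] = 25; a[15] = 26; a[16] = 53; a[17] = 15; a[18] = 51; a[19] = 20; a[20] = 9; a[21] = 7; a[22] = 12; a[23] = 29; a[24] = 16; a[25] = 19; a[26] = 41; a[27] = 45; a[28] = 35; a[29] = 1; a[30] = 27.
Since a[30] = a[1] = 27, the sequence is periodic with period 29.
(187 - 1) mod 29 = 12, so a[187] = a[13] = 49.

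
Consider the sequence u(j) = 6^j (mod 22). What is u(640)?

12

u(1) = 6; u(2) = 14; u(3) = 18; u(4) = 20; u(5) = 10; u(6) = 16; u(7) = 8; u(8) = 4; u(9) = 2; u(10) = 12; u(11) = 6.
Since u(11) = u(1) = 6, the sequence is periodic with period 10.
So u(640) = u(1 + ((640-1) mod 10)) = u(10) = 12.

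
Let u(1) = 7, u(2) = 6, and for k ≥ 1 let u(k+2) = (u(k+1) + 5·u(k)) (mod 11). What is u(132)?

1

We have u(1) = 7,  u(2) = 6,  u(3) = 8,  u(4) = 5,  u(5) = 1,  u(6) = 4,  u(7) = 9,  u(8) = 7,  u(9) = 8,  u(10) = 10,  u(11) = 6,  u(12) = 1,  u(13) = 9,  u(14) = 3,  u(15) = 4,  u(16) = 8,  u(17) = 6,  u(18) = 2,  u(19) = 10,  u(20) = 9,  u(21) = 4,  u(22) = 5,  u(23) = 3,  u(24) = 6,  u(25) = 10,  u(26) = 7,  u(27) = 2,  u(28) = 4,  u(29) = 3,  u(30) = 1,  u(31) = 5,  u(32) = 10,  u(33) = 2,  u(34) = 8,  u(35) = 7,  u(36) = 3,  u(37) = 5,  u(38) = 9,  u(39) = 1,  u(40) = 2,  u(41) = 7,  u(42) = 6.
The sequence repeats with period 40.
(132 - 1) mod 40 = 11, so u(132) = u(12) = 1.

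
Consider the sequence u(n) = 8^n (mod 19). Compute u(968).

7

Listing terms: u(1) = 8; u(2) = 7; u(3) = 18; u(4) = 11; u(5) = 12; u(6) = 1; u(7) = 8.
Since u(7) = u(1) = 8, the sequence is periodic with period 6.
(968 - 1) mod 6 = 1, so u(968) = u(2) = 7.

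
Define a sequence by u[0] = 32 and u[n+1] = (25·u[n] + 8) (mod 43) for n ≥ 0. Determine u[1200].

1

We have u[0] = 32, u[1] = 34, u[2] = 41, u[3] = 1, u[4] = 33, u[5] = 16, u[6] = 21, u[7] = 17, u[8] = 3, u[9] = 40, u[10] = 19, u[11] = 10, u[12] = 0, u[13] = 8, u[14] = 36, u[15] = 5, u[16] = 4, u[17] = 22, u[18] = 42, u[19] = 26, u[20] = 13, u[21] = 32.
Since u[21] = u[0] = 32, the sequence is periodic with period 21.
So u[1200] = u[0 + ((1200-0) mod 21)] = u[3] = 1.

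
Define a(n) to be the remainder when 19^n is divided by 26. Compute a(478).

We have a(1) = 19; a(2) = 23; a(3) = 21; a(4) = 9; a(5) = 15; a(6) = 25; a(7) = 7; a(8) = 3; a(9) = 5; a(10) = 17; a(11) = 11; a(12) = 1; a(13) = 19.
The sequence repeats with period 12.
So a(478) = a(1 + ((478-1) mod 12)) = a(10) = 17.

17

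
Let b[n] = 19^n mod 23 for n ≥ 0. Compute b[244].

b[0] = 1, b[1] = 19, b[2] = 16, b[3] = 5, b[4] = 3, b[5] = 11, b[6] = 2, b[7] = 15, b[8] = 9, b[9] = 10, b[10] = 6, b[11] = 22, b[12] = 4, b[13] = 7, b[14] = 18, b[15] = 20, b[16] = 12, b[17] = 21, b[18] = 8, b[19] = 14, b[20] = 13, b[21] = 17, b[22] = 1.
Since b[22] = b[0] = 1, the sequence is periodic with period 22.
(244 - 0) mod 22 = 2, so b[244] = b[2] = 16.

16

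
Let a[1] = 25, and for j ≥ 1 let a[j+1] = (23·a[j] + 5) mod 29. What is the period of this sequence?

Listing terms: a[1] = 25, a[2] = 0, a[3] = 5, a[4] = 4, a[5] = 10, a[6] = 3, a[7] = 16, a[8] = 25.
The sequence repeats with period 7.

7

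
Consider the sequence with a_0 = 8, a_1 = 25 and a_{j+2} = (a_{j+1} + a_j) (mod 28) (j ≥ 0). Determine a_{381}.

Computing terms: a_0 = 8,  a_1 = 25,  a_2 = 5,  a_3 = 2,  a_4 = 7,  a_5 = 9,  a_6 = 16,  a_7 = 25,  a_8 = 13,  a_9 = 10,  a_{10} = 23,  a_{11} = 5,  a_{12} = 0,  a_{13} = 5,  a_{14} = 5,  a_{15} = 10,  a_{16} = 15,  a_{17} = 25,  a_{18} = 12,  a_{19} = 9,  a_{20} = 21,  a_{21} = 2,  a_{22} = 23,  a_{23} = 25,  a_{24} = 20,  a_{25} = 17,  a_{26} = 9,  a_{27} = 26,  a_{28} = 7,  a_{29} = 5,  a_{30} = 12,  a_{31} = 17,  a_{32} = 1,  a_{33} = 18,  a_{34} = 19,  a_{35} = 9,  a_{36} = 0,  a_{37} = 9,  a_{38} = 9,  a_{39} = 18,  a_{40} = 27,  a_{41} = 17,  a_{42} = 16,  a_{43} = 5,  a_{44} = 21,  a_{45} = 26,  a_{46} = 19,  a_{47} = 17,  a_{48} = 8,  a_{49} = 25.
The sequence repeats with period 48.
(381 - 0) mod 48 = 45, so a_{381} = a_{45} = 26.

26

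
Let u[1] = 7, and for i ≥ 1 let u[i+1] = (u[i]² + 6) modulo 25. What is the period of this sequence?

3

We have u[1] = 7, u[2] = 5, u[3] = 6, u[4] = 17, u[5] = 20, u[6] = 6.
Since u[6] = u[3] = 6, the sequence is eventually periodic: after a pre-period of length 2 it cycles with period 3.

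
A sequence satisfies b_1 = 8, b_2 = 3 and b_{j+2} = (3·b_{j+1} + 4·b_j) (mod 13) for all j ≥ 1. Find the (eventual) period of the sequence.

6

We have b_1 = 8; b_2 = 3; b_3 = 2; b_4 = 5; b_5 = 10; b_6 = 11; b_7 = 8; b_8 = 3.
The sequence repeats with period 6.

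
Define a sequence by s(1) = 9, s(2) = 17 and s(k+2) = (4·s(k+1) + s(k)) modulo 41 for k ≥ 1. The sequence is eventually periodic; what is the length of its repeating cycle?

40

Computing terms: s(1) = 9, s(2) = 17, s(3) = 36, s(4) = 38, s(5) = 24, s(6) = 11, s(7) = 27, s(8) = 37, s(9) = 11, s(10) = 40, s(11) = 7, s(12) = 27, s(13) = 33, s(14) = 36, s(15) = 13, s(16) = 6, s(17) = 37, s(18) = 31, s(19) = 38, s(20) = 19, s(21) = 32, s(22) = 24, s(23) = 5, s(24) = 3, s(25) = 17, s(26) = 30, s(27) = 14, s(28) = 4, s(29) = 30, s(30) = 1, s(31) = 34, s(32) = 14, s(33) = 8, s(34) = 5, s(35) = 28, s(36) = 35, s(37) = 4, s(38) = 10, s(39) = 3, s(40) = 22, s(41) = 9, s(42) = 17.
The sequence repeats with period 40.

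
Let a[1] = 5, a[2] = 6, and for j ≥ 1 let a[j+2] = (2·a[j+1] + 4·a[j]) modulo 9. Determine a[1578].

Listing terms: a[1] = 5; a[2] = 6; a[3] = 5; a[4] = 7; a[5] = 7; a[6] = 6; a[7] = 4; a[8] = 5; a[9] = 8; a[10] = 0; a[11] = 5; a[12] = 1; a[13] = 4; a[14] = 3; a[15] = 4; a[16] = 2; a[17] = 2; a[18] = 3; a[19] = 5; a[20] = 4; a[21] = 1; a[22] = 0; a[23] = 4; a[24] = 8; a[25] = 5; a[26] = 6.
Since (a[25], a[26]) = (a[1], a[2]) = (5, 6) (two consecutive terms determine the rest), the sequence is periodic with period 24.
(1578 - 1) mod 24 = 17, so a[1578] = a[18] = 3.

3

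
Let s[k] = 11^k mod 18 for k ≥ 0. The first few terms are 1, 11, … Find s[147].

We have s[0] = 1,  s[1] = 11,  s[2] = 13,  s[3] = 17,  s[4] = 7,  s[5] = 5,  s[6] = 1.
Since s[6] = s[0] = 1, the sequence is periodic with period 6.
(147 - 0) mod 6 = 3, so s[147] = s[3] = 17.

17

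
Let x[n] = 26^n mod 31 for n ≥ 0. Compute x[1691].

6

x[0] = 1; x[1] = 26; x[2] = 25; x[3] = 30; x[4] = 5; x[5] = 6; x[6] = 1.
Since x[6] = x[0] = 1, the sequence is periodic with period 6.
(1691 - 0) mod 6 = 5, so x[1691] = x[5] = 6.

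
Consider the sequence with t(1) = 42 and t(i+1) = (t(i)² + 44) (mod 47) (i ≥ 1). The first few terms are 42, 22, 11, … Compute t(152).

39

t(1) = 42,  t(2) = 22,  t(3) = 11,  t(4) = 24,  t(5) = 9,  t(6) = 31,  t(7) = 18,  t(8) = 39,  t(9) = 14,  t(10) = 5,  t(11) = 22.
Since t(11) = t(2) = 22, the sequence is eventually periodic: after a pre-period of length 1 it cycles with period 9.
For i ≥ 2, t(i) depends only on (i - 2) mod 9. (152 - 2) mod 9 = 6, so t(152) = t(8) = 39.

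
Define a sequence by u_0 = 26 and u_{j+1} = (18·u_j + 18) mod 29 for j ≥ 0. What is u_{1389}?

15

We have u_0 = 26, u_1 = 22, u_2 = 8, u_3 = 17, u_4 = 5, u_5 = 21, u_6 = 19, u_7 = 12, u_8 = 2, u_9 = 25, u_{10} = 4, u_{11} = 3, u_{12} = 14, u_{13} = 9, u_{14} = 6, u_{15} = 10, u_{16} = 24, u_{17} = 15, u_{18} = 27, u_{19} = 11, u_{20} = 13, u_{21} = 20, u_{22} = 1, u_{23} = 7, u_{24} = 28, u_{25} = 0, u_{26} = 18, u_{27} = 23, u_{28} = 26.
Since u_{28} = u_0 = 26, the sequence is periodic with period 28.
So u_{1389} = u_{0 + ((1389-0) mod 28)} = u_{17} = 15.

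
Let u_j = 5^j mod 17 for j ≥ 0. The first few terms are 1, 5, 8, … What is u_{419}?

Listing terms: u_0 = 1, u_1 = 5, u_2 = 8, u_3 = 6, u_4 = 13, u_5 = 14, u_6 = 2, u_7 = 10, u_8 = 16, u_9 = 12, u_{10} = 9, u_{11} = 11, u_{12} = 4, u_{13} = 3, u_{14} = 15, u_{15} = 7, u_{16} = 1.
The sequence repeats with period 16.
So u_{419} = u_{0 + ((419-0) mod 16)} = u_3 = 6.

6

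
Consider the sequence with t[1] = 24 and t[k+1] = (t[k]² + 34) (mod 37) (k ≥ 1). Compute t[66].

Computing terms: t[1] = 24,  t[2] = 18,  t[3] = 25,  t[4] = 30,  t[5] = 9,  t[6] = 4,  t[7] = 13,  t[8] = 18.
Since t[8] = t[2] = 18, the sequence is eventually periodic: after a pre-period of length 1 it cycles with period 6.
For k ≥ 2, t[k] depends only on (k - 2) mod 6. (66 - 2) mod 6 = 4, so t[66] = t[6] = 4.

4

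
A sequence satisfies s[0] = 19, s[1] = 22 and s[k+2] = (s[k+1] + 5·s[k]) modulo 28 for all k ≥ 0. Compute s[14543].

7

s[0] = 19; s[1] = 22; s[2] = 5; s[3] = 3; s[4] = 0; s[5] = 15; s[6] = 15; s[7] = 6; s[8] = 25; s[9] = 27; s[10] = 12; s[11] = 7; s[12] = 11; s[13] = 18; s[14] = 17; s[15] = 23; s[16] = 24; s[17] = 27; s[18] = 7; s[19] = 2; s[20] = 9; s[21] = 19; s[22] = 8; s[23] = 19; s[24] = 3; s[25] = 14; s[26] = 1; s[27] = 15; s[28] = 20; s[29] = 11; s[30] = 27; s[31] = 26; s[32] = 21; s[33] = 11; s[34] = 4; s[35] = 3; s[36] = 23; s[37] = 10; s[38] = 13; s[39] = 7; s[40] = 16; s[41] = 23; s[42] = 19; s[43] = 22.
The sequence repeats with period 42.
So s[14543] = s[0 + ((14543-0) mod 42)] = s[11] = 7.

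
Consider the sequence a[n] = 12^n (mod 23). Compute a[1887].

9

a[1] = 12; a[2] = 6; a[3] = 3; a[4] = 13; a[5] = 18; a[6] = 9; a[7] = 16; a[8] = 8; a[9] = 4; a[10] = 2; a[11] = 1; a[12] = 12.
Since a[12] = a[1] = 12, the sequence is periodic with period 11.
So a[1887] = a[1 + ((1887-1) mod 11)] = a[6] = 9.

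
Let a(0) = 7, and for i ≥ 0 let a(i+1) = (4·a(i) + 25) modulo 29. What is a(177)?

17

Listing terms: a(0) = 7,  a(1) = 24,  a(2) = 5,  a(3) = 16,  a(4) = 2,  a(5) = 4,  a(6) = 12,  a(7) = 15,  a(8) = 27,  a(9) = 17,  a(10) = 6,  a(11) = 20,  a(12) = 18,  a(13) = 10,  a(14) = 7.
Since a(14) = a(0) = 7, the sequence is periodic with period 14.
So a(177) = a(0 + ((177-0) mod 14)) = a(9) = 17.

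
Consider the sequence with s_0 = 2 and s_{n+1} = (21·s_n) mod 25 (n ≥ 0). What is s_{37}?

Computing terms: s_0 = 2,  s_1 = 17,  s_2 = 7,  s_3 = 22,  s_4 = 12,  s_5 = 2.
The sequence repeats with period 5.
(37 - 0) mod 5 = 2, so s_{37} = s_2 = 7.

7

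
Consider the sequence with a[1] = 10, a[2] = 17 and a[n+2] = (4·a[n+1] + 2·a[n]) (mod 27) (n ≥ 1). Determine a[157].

19

Computing terms: a[1] = 10, a[2] = 17, a[3] = 7, a[4] = 8, a[5] = 19, a[6] = 11, a[7] = 1, a[8] = 26, a[9] = 25, a[10] = 17, a[11] = 10, a[12] = 20, a[13] = 19, a[14] = 8, a[15] = 16, a[16] = 26, a[17] = 1, a[18] = 2, a[19] = 10, a[20] = 17.
The sequence repeats with period 18.
(157 - 1) mod 18 = 12, so a[157] = a[13] = 19.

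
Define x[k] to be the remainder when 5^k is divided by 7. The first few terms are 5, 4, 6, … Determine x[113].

3

x[1] = 5,  x[2] = 4,  x[3] = 6,  x[4] = 2,  x[5] = 3,  x[6] = 1,  x[7] = 5.
Since x[7] = x[1] = 5, the sequence is periodic with period 6.
So x[113] = x[1 + ((113-1) mod 6)] = x[5] = 3.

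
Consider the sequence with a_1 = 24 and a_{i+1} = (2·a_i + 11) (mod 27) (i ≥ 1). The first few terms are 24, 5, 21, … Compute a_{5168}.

a_1 = 24, a_2 = 5, a_3 = 21, a_4 = 26, a_5 = 9, a_6 = 2, a_7 = 15, a_8 = 14, a_9 = 12, a_{10} = 8, a_{11} = 0, a_{12} = 11, a_{13} = 6, a_{14} = 23, a_{15} = 3, a_{16} = 17, a_{17} = 18, a_{18} = 20, a_{19} = 24.
The sequence repeats with period 18.
(5168 - 1) mod 18 = 1, so a_{5168} = a_2 = 5.

5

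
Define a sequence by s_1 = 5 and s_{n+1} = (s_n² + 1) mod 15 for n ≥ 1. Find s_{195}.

2

Computing terms: s_1 = 5,  s_2 = 11,  s_3 = 2,  s_4 = 5.
The sequence repeats with period 3.
(195 - 1) mod 3 = 2, so s_{195} = s_3 = 2.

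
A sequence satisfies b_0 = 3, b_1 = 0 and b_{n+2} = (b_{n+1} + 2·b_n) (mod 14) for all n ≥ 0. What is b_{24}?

10

Listing terms: b_0 = 3,  b_1 = 0,  b_2 = 6,  b_3 = 6,  b_4 = 4,  b_5 = 2,  b_6 = 10,  b_7 = 0,  b_8 = 6.
Since (b_7, b_8) = (b_1, b_2) = (0, 6) (two consecutive terms determine the rest), the sequence is eventually periodic: after a pre-period of length 1 it cycles with period 6.
For n ≥ 1, b_n depends only on (n - 1) mod 6. (24 - 1) mod 6 = 5, so b_{24} = b_6 = 10.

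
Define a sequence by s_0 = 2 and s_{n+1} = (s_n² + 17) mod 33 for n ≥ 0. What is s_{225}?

Listing terms: s_0 = 2, s_1 = 21, s_2 = 29, s_3 = 0, s_4 = 17, s_5 = 9, s_6 = 32, s_7 = 18, s_8 = 11, s_9 = 6, s_{10} = 20, s_{11} = 21.
Since s_{11} = s_1 = 21, the sequence is eventually periodic: after a pre-period of length 1 it cycles with period 10.
For n ≥ 1, s_n depends only on (n - 1) mod 10. (225 - 1) mod 10 = 4, so s_{225} = s_5 = 9.

9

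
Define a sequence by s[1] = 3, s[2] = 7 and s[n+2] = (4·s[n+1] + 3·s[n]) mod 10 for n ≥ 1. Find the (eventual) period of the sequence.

24

We have s[1] = 3; s[2] = 7; s[3] = 7; s[4] = 9; s[5] = 7; s[6] = 5; s[7] = 1; s[8] = 9; s[9] = 9; s[10] = 3; s[11] = 9; s[12] = 5; s[13] = 7; s[14] = 3; s[15] = 3; s[16] = 1; s[17] = 3; s[18] = 5; s[19] = 9; s[20] = 1; s[21] = 1; s[22] = 7; s[23] = 1; s[24] = 5; s[25] = 3; s[26] = 7.
Since (s[25], s[26]) = (s[1], s[2]) = (3, 7) (two consecutive terms determine the rest), the sequence is periodic with period 24.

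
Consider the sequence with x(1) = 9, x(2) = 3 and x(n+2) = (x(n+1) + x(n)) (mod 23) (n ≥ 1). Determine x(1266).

12

We have x(1) = 9,  x(2) = 3,  x(3) = 12,  x(4) = 15,  x(5) = 4,  x(6) = 19,  x(7) = 0,  x(8) = 19,  x(9) = 19,  x(10) = 15,  x(11) = 11,  x(12) = 3,  x(13) = 14,  x(14) = 17,  x(15) = 8,  x(16) = 2,  x(17) = 10,  x(18) = 12,  x(19) = 22,  x(20) = 11,  x(21) = 10,  x(22) = 21,  x(23) = 8,  x(24) = 6,  x(25) = 14,  x(26) = 20,  x(27) = 11,  x(28) = 8,  x(29) = 19,  x(30) = 4,  x(31) = 0,  x(32) = 4,  x(33) = 4,  x(34) = 8,  x(35) = 12,  x(36) = 20,  x(37) = 9,  x(38) = 6,  x(39) = 15,  x(40) = 21,  x(41) = 13,  x(42) = 11,  x(43) = 1,  x(44) = 12,  x(45) = 13,  x(46) = 2,  x(47) = 15,  x(48) = 17,  x(49) = 9,  x(50) = 3.
Since (x(49), x(50)) = (x(1), x(2)) = (9, 3) (two consecutive terms determine the rest), the sequence is periodic with period 48.
(1266 - 1) mod 48 = 17, so x(1266) = x(18) = 12.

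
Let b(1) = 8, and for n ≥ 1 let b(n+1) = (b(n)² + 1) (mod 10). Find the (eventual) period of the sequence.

Computing terms: b(1) = 8; b(2) = 5; b(3) = 6; b(4) = 7; b(5) = 0; b(6) = 1; b(7) = 2; b(8) = 5.
Since b(8) = b(2) = 5, the sequence is eventually periodic: after a pre-period of length 1 it cycles with period 6.

6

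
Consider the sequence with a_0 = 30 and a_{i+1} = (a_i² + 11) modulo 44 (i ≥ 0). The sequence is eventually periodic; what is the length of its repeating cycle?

4

Listing terms: a_0 = 30,  a_1 = 31,  a_2 = 4,  a_3 = 27,  a_4 = 36,  a_5 = 31.
Since a_5 = a_1 = 31, the sequence is eventually periodic: after a pre-period of length 1 it cycles with period 4.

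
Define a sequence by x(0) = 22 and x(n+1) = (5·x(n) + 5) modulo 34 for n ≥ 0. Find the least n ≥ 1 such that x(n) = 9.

We have x(0) = 22; x(1) = 13; x(2) = 2; x(3) = 15; x(4) = 12; x(5) = 31; x(6) = 24; x(7) = 23; x(8) = 18; x(9) = 27; x(10) = 4; x(11) = 25; x(12) = 28; x(13) = 9; x(14) = 16; x(15) = 17; x(16) = 22.
Since x(16) = x(0) = 22, the sequence is periodic with period 16.
The value 9 first appears (with n ≥ 1) at x(13).

13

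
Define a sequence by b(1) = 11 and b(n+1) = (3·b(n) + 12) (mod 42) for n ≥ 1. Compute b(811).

We have b(1) = 11; b(2) = 3; b(3) = 21; b(4) = 33; b(5) = 27; b(6) = 9; b(7) = 39; b(8) = 3.
Since b(8) = b(2) = 3, the sequence is eventually periodic: after a pre-period of length 1 it cycles with period 6.
For n ≥ 2, b(n) depends only on (n - 2) mod 6. (811 - 2) mod 6 = 5, so b(811) = b(7) = 39.

39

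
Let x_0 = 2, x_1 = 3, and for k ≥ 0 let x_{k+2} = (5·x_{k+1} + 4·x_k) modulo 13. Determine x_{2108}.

Listing terms: x_0 = 2,  x_1 = 3,  x_2 = 10,  x_3 = 10,  x_4 = 12,  x_5 = 9,  x_6 = 2,  x_7 = 7,  x_8 = 4,  x_9 = 9,  x_{10} = 9,  x_{11} = 3,  x_{12} = 12,  x_{13} = 7,  x_{14} = 5,  x_{15} = 1,  x_{16} = 12,  x_{17} = 12,  x_{18} = 4,  x_{19} = 3,  x_{20} = 5,  x_{21} = 11,  x_{22} = 10,  x_{23} = 3,  x_{24} = 3,  x_{25} = 1,  x_{26} = 4,  x_{27} = 11,  x_{28} = 6,  x_{29} = 9,  x_{30} = 4,  x_{31} = 4,  x_{32} = 10,  x_{33} = 1,  x_{34} = 6,  x_{35} = 8,  x_{36} = 12,  x_{37} = 1,  x_{38} = 1,  x_{39} = 9,  x_{40} = 10,  x_{41} = 8,  x_{42} = 2,  x_{43} = 3.
The sequence repeats with period 42.
So x_{2108} = x_{0 + ((2108-0) mod 42)} = x_8 = 4.

4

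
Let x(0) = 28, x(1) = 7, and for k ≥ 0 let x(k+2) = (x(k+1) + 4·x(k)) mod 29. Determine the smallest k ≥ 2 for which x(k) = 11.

9

x(0) = 28,  x(1) = 7,  x(2) = 3,  x(3) = 2,  x(4) = 14,  x(5) = 22,  x(6) = 20,  x(7) = 21,  x(8) = 14,  x(9) = 11,  x(10) = 9,  x(11) = 24,  x(12) = 2,  x(13) = 11,  x(14) = 19,  x(15) = 5,  x(16) = 23,  x(17) = 14,  x(18) = 19,  x(19) = 17,  x(20) = 6,  x(21) = 16,  x(22) = 11,  x(23) = 17,  x(24) = 3,  x(25) = 13,  x(26) = 25,  x(27) = 19,  x(28) = 3,  x(29) = 21,  x(30) = 4,  x(31) = 1,  x(32) = 17,  x(33) = 21,  x(34) = 2,  x(35) = 28,  x(36) = 7.
Since (x(35), x(36)) = (x(0), x(1)) = (28, 7) (two consecutive terms determine the rest), the sequence is periodic with period 35.
The value 11 first appears (with k ≥ 2) at x(9).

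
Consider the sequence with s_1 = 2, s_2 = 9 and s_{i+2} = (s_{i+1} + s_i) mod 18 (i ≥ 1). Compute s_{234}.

We have s_1 = 2, s_2 = 9, s_3 = 11, s_4 = 2, s_5 = 13, s_6 = 15, s_7 = 10, s_8 = 7, s_9 = 17, s_{10} = 6, s_{11} = 5, s_{12} = 11, s_{13} = 16, s_{14} = 9, s_{15} = 7, s_{16} = 16, s_{17} = 5, s_{18} = 3, s_{19} = 8, s_{20} = 11, s_{21} = 1, s_{22} = 12, s_{23} = 13, s_{24} = 7, s_{25} = 2, s_{26} = 9.
Since (s_{25}, s_{26}) = (s_1, s_2) = (2, 9) (two consecutive terms determine the rest), the sequence is periodic with period 24.
So s_{234} = s_{1 + ((234-1) mod 24)} = s_{18} = 3.

3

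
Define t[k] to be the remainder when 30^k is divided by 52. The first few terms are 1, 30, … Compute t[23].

36

Listing terms: t[0] = 1; t[1] = 30; t[2] = 16; t[3] = 12; t[4] = 48; t[5] = 36; t[6] = 40; t[7] = 4; t[8] = 16.
Since t[8] = t[2] = 16, the sequence is eventually periodic: after a pre-period of length 2 it cycles with period 6.
For k ≥ 2, t[k] depends only on (k - 2) mod 6. (23 - 2) mod 6 = 3, so t[23] = t[5] = 36.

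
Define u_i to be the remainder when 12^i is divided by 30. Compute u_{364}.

6

We have u_0 = 1,  u_1 = 12,  u_2 = 24,  u_3 = 18,  u_4 = 6,  u_5 = 12.
Since u_5 = u_1 = 12, the sequence is eventually periodic: after a pre-period of length 1 it cycles with period 4.
For i ≥ 1, u_i depends only on (i - 1) mod 4. (364 - 1) mod 4 = 3, so u_{364} = u_4 = 6.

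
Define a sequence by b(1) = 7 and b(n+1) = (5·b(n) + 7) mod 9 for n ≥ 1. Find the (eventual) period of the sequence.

Listing terms: b(1) = 7,  b(2) = 6,  b(3) = 1,  b(4) = 3,  b(5) = 4,  b(6) = 0,  b(7) = 7.
The sequence repeats with period 6.

6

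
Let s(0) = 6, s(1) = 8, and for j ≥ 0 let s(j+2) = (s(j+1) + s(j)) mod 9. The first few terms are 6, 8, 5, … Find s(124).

0

s(0) = 6, s(1) = 8, s(2) = 5, s(3) = 4, s(4) = 0, s(5) = 4, s(6) = 4, s(7) = 8, s(8) = 3, s(9) = 2, s(10) = 5, s(11) = 7, s(12) = 3, s(13) = 1, s(14) = 4, s(15) = 5, s(16) = 0, s(17) = 5, s(18) = 5, s(19) = 1, s(20) = 6, s(21) = 7, s(22) = 4, s(23) = 2, s(24) = 6, s(25) = 8.
The sequence repeats with period 24.
So s(124) = s(0 + ((124-0) mod 24)) = s(4) = 0.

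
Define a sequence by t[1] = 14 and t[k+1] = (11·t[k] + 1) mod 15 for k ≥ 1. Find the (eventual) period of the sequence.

5

Computing terms: t[1] = 14,  t[2] = 5,  t[3] = 11,  t[4] = 2,  t[5] = 8,  t[6] = 14.
The sequence repeats with period 5.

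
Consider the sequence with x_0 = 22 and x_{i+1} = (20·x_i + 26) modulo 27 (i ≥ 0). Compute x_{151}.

Computing terms: x_0 = 22; x_1 = 7; x_2 = 4; x_3 = 25; x_4 = 13; x_5 = 16; x_6 = 22.
Since x_6 = x_0 = 22, the sequence is periodic with period 6.
So x_{151} = x_{0 + ((151-0) mod 6)} = x_1 = 7.

7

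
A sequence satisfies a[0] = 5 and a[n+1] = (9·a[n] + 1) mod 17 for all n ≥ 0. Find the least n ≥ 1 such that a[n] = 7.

Computing terms: a[0] = 5, a[1] = 12, a[2] = 7, a[3] = 13, a[4] = 16, a[5] = 9, a[6] = 14, a[7] = 8, a[8] = 5.
The sequence repeats with period 8.
The value 7 first appears (with n ≥ 1) at a[2].

2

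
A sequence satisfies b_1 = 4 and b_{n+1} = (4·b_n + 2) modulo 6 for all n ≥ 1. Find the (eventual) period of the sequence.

b_1 = 4,  b_2 = 0,  b_3 = 2,  b_4 = 4.
Since b_4 = b_1 = 4, the sequence is periodic with period 3.

3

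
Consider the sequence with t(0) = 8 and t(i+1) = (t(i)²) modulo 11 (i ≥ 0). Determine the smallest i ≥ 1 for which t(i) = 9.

1

Listing terms: t(0) = 8, t(1) = 9, t(2) = 4, t(3) = 5, t(4) = 3, t(5) = 9.
Since t(5) = t(1) = 9, the sequence is eventually periodic: after a pre-period of length 1 it cycles with period 4.
The value 9 first appears (with i ≥ 1) at t(1).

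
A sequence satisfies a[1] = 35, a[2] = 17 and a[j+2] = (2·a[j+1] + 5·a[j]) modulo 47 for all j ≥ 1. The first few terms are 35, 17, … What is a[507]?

35

a[1] = 35, a[2] = 17, a[3] = 21, a[4] = 33, a[5] = 30, a[6] = 37, a[7] = 36, a[8] = 22, a[9] = 36, a[10] = 41, a[11] = 27, a[12] = 24, a[13] = 42, a[14] = 16, a[15] = 7, a[16] = 0, a[17] = 35, a[18] = 23, a[19] = 33, a[20] = 40, a[21] = 10, a[22] = 32, a[23] = 20, a[24] = 12, a[25] = 30, a[26] = 26, a[27] = 14, a[28] = 17, a[29] = 10, a[30] = 11, a[31] = 25, a[32] = 11, a[33] = 6, a[34] = 20, a[35] = 23, a[36] = 5, a[37] = 31, a[38] = 40, a[39] = 0, a[40] = 12, a[41] = 24, a[42] = 14, a[43] = 7, a[44] = 37, a[45] = 15, a[46] = 27, a[47] = 35, a[48] = 17.
Since (a[47], a[48]) = (a[1], a[2]) = (35, 17) (two consecutive terms determine the rest), the sequence is periodic with period 46.
(507 - 1) mod 46 = 0, so a[507] = a[1] = 35.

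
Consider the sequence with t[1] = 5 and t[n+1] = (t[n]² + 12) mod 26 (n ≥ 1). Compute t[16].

We have t[1] = 5,  t[2] = 11,  t[3] = 3,  t[4] = 21,  t[5] = 11.
Since t[5] = t[2] = 11, the sequence is eventually periodic: after a pre-period of length 1 it cycles with period 3.
For n ≥ 2, t[n] depends only on (n - 2) mod 3. (16 - 2) mod 3 = 2, so t[16] = t[4] = 21.

21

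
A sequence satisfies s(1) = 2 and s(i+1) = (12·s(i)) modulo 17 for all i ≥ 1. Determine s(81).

2

We have s(1) = 2, s(2) = 7, s(3) = 16, s(4) = 5, s(5) = 9, s(6) = 6, s(7) = 4, s(8) = 14, s(9) = 15, s(10) = 10, s(11) = 1, s(12) = 12, s(13) = 8, s(14) = 11, s(15) = 13, s(16) = 3, s(17) = 2.
The sequence repeats with period 16.
(81 - 1) mod 16 = 0, so s(81) = s(1) = 2.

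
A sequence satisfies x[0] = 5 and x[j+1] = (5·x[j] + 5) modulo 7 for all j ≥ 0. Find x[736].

We have x[0] = 5, x[1] = 2, x[2] = 1, x[3] = 3, x[4] = 6, x[5] = 0, x[6] = 5.
The sequence repeats with period 6.
(736 - 0) mod 6 = 4, so x[736] = x[4] = 6.

6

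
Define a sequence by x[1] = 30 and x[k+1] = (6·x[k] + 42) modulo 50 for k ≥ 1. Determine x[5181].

Listing terms: x[1] = 30, x[2] = 22, x[3] = 24, x[4] = 36, x[5] = 8, x[6] = 40, x[7] = 32, x[8] = 34, x[9] = 46, x[10] = 18, x[11] = 0, x[12] = 42, x[13] = 44, x[14] = 6, x[15] = 28, x[16] = 10, x[17] = 2, x[18] = 4, x[19] = 16, x[20] = 38, x[21] = 20, x[22] = 12, x[23] = 14, x[24] = 26, x[25] = 48, x[26] = 30.
The sequence repeats with period 25.
(5181 - 1) mod 25 = 5, so x[5181] = x[6] = 40.

40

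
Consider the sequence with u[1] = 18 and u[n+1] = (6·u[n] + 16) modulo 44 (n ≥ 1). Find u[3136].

Computing terms: u[1] = 18; u[2] = 36; u[3] = 12; u[4] = 0; u[5] = 16; u[6] = 24; u[7] = 28; u[8] = 8; u[9] = 20; u[10] = 4; u[11] = 40; u[12] = 36.
Since u[12] = u[2] = 36, the sequence is eventually periodic: after a pre-period of length 1 it cycles with period 10.
For n ≥ 2, u[n] depends only on (n - 2) mod 10. (3136 - 2) mod 10 = 4, so u[3136] = u[6] = 24.

24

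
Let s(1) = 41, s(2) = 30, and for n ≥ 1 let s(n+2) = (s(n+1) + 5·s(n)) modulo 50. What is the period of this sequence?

3

Listing terms: s(1) = 41; s(2) = 30; s(3) = 35; s(4) = 35; s(5) = 10; s(6) = 35; s(7) = 35.
Since (s(6), s(7)) = (s(3), s(4)) = (35, 35) (two consecutive terms determine the rest), the sequence is eventually periodic: after a pre-period of length 2 it cycles with period 3.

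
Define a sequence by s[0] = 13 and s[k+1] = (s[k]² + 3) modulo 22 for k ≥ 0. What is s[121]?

Computing terms: s[0] = 13,  s[1] = 18,  s[2] = 19,  s[3] = 12,  s[4] = 15,  s[5] = 8,  s[6] = 1,  s[7] = 4,  s[8] = 19.
Since s[8] = s[2] = 19, the sequence is eventually periodic: after a pre-period of length 2 it cycles with period 6.
For k ≥ 2, s[k] depends only on (k - 2) mod 6. (121 - 2) mod 6 = 5, so s[121] = s[7] = 4.

4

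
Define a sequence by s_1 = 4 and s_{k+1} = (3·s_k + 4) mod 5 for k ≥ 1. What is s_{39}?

2

Computing terms: s_1 = 4,  s_2 = 1,  s_3 = 2,  s_4 = 0,  s_5 = 4.
Since s_5 = s_1 = 4, the sequence is periodic with period 4.
(39 - 1) mod 4 = 2, so s_{39} = s_3 = 2.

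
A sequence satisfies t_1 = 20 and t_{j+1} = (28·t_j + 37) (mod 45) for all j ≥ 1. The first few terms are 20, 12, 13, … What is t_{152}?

36

Computing terms: t_1 = 20, t_2 = 12, t_3 = 13, t_4 = 41, t_5 = 15, t_6 = 7, t_7 = 8, t_8 = 36, t_9 = 10, t_{10} = 2, t_{11} = 3, t_{12} = 31, t_{13} = 5, t_{14} = 42, t_{15} = 43, t_{16} = 26, t_{17} = 0, t_{18} = 37, t_{19} = 38, t_{20} = 21, t_{21} = 40, t_{22} = 32, t_{23} = 33, t_{24} = 16, t_{25} = 35, t_{26} = 27, t_{27} = 28, t_{28} = 11, t_{29} = 30, t_{30} = 22, t_{31} = 23, t_{32} = 6, t_{33} = 25, t_{34} = 17, t_{35} = 18, t_{36} = 1, t_{37} = 20.
The sequence repeats with period 36.
So t_{152} = t_{1 + ((152-1) mod 36)} = t_8 = 36.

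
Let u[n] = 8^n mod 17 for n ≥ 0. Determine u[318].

4

We have u[0] = 1,  u[1] = 8,  u[2] = 13,  u[3] = 2,  u[4] = 16,  u[5] = 9,  u[6] = 4,  u[7] = 15,  u[8] = 1.
The sequence repeats with period 8.
So u[318] = u[0 + ((318-0) mod 8)] = u[6] = 4.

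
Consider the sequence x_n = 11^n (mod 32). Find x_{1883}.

19

Computing terms: x_0 = 1; x_1 = 11; x_2 = 25; x_3 = 19; x_4 = 17; x_5 = 27; x_6 = 9; x_7 = 3; x_8 = 1.
Since x_8 = x_0 = 1, the sequence is periodic with period 8.
(1883 - 0) mod 8 = 3, so x_{1883} = x_3 = 19.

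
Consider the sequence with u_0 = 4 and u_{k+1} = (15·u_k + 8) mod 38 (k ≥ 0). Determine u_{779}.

We have u_0 = 4; u_1 = 30; u_2 = 2; u_3 = 0; u_4 = 8; u_5 = 14; u_6 = 28; u_7 = 10; u_8 = 6; u_9 = 22; u_{10} = 34; u_{11} = 24; u_{12} = 26; u_{13} = 18; u_{14} = 12; u_{15} = 36; u_{16} = 16; u_{17} = 20; u_{18} = 4.
Since u_{18} = u_0 = 4, the sequence is periodic with period 18.
So u_{779} = u_{0 + ((779-0) mod 18)} = u_5 = 14.

14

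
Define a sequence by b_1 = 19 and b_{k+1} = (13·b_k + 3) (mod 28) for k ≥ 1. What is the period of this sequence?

4

b_1 = 19; b_2 = 26; b_3 = 5; b_4 = 12; b_5 = 19.
Since b_5 = b_1 = 19, the sequence is periodic with period 4.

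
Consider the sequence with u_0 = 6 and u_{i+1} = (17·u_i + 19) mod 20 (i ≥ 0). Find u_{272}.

Listing terms: u_0 = 6, u_1 = 1, u_2 = 16, u_3 = 11, u_4 = 6.
The sequence repeats with period 4.
(272 - 0) mod 4 = 0, so u_{272} = u_0 = 6.

6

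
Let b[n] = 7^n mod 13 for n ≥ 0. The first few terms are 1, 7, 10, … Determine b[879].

Listing terms: b[0] = 1; b[1] = 7; b[2] = 10; b[3] = 5; b[4] = 9; b[5] = 11; b[6] = 12; b[7] = 6; b[8] = 3; b[9] = 8; b[10] = 4; b[11] = 2; b[12] = 1.
Since b[12] = b[0] = 1, the sequence is periodic with period 12.
(879 - 0) mod 12 = 3, so b[879] = b[3] = 5.

5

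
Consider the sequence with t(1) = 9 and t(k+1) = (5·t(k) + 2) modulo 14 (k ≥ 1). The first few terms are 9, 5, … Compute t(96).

We have t(1) = 9; t(2) = 5; t(3) = 13; t(4) = 11; t(5) = 1; t(6) = 7; t(7) = 9.
Since t(7) = t(1) = 9, the sequence is periodic with period 6.
So t(96) = t(1 + ((96-1) mod 6)) = t(6) = 7.

7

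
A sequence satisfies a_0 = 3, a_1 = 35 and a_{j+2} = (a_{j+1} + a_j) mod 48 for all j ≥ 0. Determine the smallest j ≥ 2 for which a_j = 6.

We have a_0 = 3, a_1 = 35, a_2 = 38, a_3 = 25, a_4 = 15, a_5 = 40, a_6 = 7, a_7 = 47, a_8 = 6, a_9 = 5, a_{10} = 11, a_{11} = 16, a_{12} = 27, a_{13} = 43, a_{14} = 22, a_{15} = 17, a_{16} = 39, a_{17} = 8, a_{18} = 47, a_{19} = 7, a_{20} = 6, a_{21} = 13, a_{22} = 19, a_{23} = 32, a_{24} = 3, a_{25} = 35.
The sequence repeats with period 24.
The value 6 first appears (with j ≥ 2) at a_8.

8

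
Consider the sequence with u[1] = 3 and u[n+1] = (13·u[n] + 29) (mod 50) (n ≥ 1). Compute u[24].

Computing terms: u[1] = 3; u[2] = 18; u[3] = 13; u[4] = 48; u[5] = 3.
The sequence repeats with period 4.
So u[24] = u[1 + ((24-1) mod 4)] = u[4] = 48.

48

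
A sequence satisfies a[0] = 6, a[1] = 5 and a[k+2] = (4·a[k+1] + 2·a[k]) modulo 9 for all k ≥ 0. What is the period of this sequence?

We have a[0] = 6, a[1] = 5, a[2] = 5, a[3] = 3, a[4] = 4, a[5] = 4, a[6] = 6, a[7] = 5.
The sequence repeats with period 6.

6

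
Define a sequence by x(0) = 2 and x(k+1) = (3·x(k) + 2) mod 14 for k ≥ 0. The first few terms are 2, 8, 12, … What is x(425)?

Listing terms: x(0) = 2,  x(1) = 8,  x(2) = 12,  x(3) = 10,  x(4) = 4,  x(5) = 0,  x(6) = 2.
Since x(6) = x(0) = 2, the sequence is periodic with period 6.
So x(425) = x(0 + ((425-0) mod 6)) = x(5) = 0.

0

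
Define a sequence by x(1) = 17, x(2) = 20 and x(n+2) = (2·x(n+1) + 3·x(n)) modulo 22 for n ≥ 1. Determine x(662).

20

Computing terms: x(1) = 17,  x(2) = 20,  x(3) = 3,  x(4) = 0,  x(5) = 9,  x(6) = 18,  x(7) = 19,  x(8) = 4,  x(9) = 21,  x(10) = 10,  x(11) = 17,  x(12) = 20.
Since (x(11), x(12)) = (x(1), x(2)) = (17, 20) (two consecutive terms determine the rest), the sequence is periodic with period 10.
(662 - 1) mod 10 = 1, so x(662) = x(2) = 20.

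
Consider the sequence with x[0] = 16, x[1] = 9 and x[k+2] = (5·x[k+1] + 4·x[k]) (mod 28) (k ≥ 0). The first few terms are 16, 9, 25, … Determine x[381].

1

We have x[0] = 16, x[1] = 9, x[2] = 25, x[3] = 21, x[4] = 9, x[5] = 17, x[6] = 9, x[7] = 1, x[8] = 13, x[9] = 13, x[10] = 5, x[11] = 21, x[12] = 13, x[13] = 9, x[14] = 13, x[15] = 17, x[16] = 25, x[17] = 25, x[18] = 1, x[19] = 21, x[20] = 25, x[21] = 13, x[22] = 25, x[23] = 9, x[24] = 5, x[25] = 5, x[26] = 17, x[27] = 21, x[28] = 5, x[29] = 25, x[30] = 5, x[31] = 13, x[32] = 1, x[33] = 1, x[34] = 9, x[35] = 21, x[36] = 1, x[37] = 5, x[38] = 1, x[39] = 25, x[40] = 17, x[41] = 17, x[42] = 13, x[43] = 21, x[44] = 17, x[45] = 1, x[46] = 17, x[47] = 5, x[48] = 9, x[49] = 9, x[50] = 25.
Since (x[49], x[50]) = (x[1], x[2]) = (9, 25) (two consecutive terms determine the rest), the sequence is eventually periodic: after a pre-period of length 1 it cycles with period 48.
For k ≥ 1, x[k] depends only on (k - 1) mod 48. (381 - 1) mod 48 = 44, so x[381] = x[45] = 1.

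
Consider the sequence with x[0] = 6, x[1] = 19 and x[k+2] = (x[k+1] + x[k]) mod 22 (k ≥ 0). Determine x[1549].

13

We have x[0] = 6,  x[1] = 19,  x[2] = 3,  x[3] = 0,  x[4] = 3,  x[5] = 3,  x[6] = 6,  x[7] = 9,  x[8] = 15,  x[9] = 2,  x[10] = 17,  x[11] = 19,  x[12] = 14,  x[13] = 11,  x[14] = 3,  x[15] = 14,  x[16] = 17,  x[17] = 9,  x[18] = 4,  x[19] = 13,  x[20] = 17,  x[21] = 8,  x[22] = 3,  x[23] = 11,  x[24] = 14,  x[25] = 3,  x[26] = 17,  x[27] = 20,  x[28] = 15,  x[29] = 13,  x[30] = 6,  x[31] = 19.
Since (x[30], x[31]) = (x[0], x[1]) = (6, 19) (two consecutive terms determine the rest), the sequence is periodic with period 30.
(1549 - 0) mod 30 = 19, so x[1549] = x[19] = 13.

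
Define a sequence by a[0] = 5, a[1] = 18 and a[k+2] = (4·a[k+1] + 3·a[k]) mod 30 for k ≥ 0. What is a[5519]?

We have a[0] = 5,  a[1] = 18,  a[2] = 27,  a[3] = 12,  a[4] = 9,  a[5] = 12,  a[6] = 15,  a[7] = 6,  a[8] = 9,  a[9] = 24,  a[10] = 3,  a[11] = 24,  a[12] = 15,  a[13] = 12,  a[14] = 3,  a[15] = 18,  a[16] = 21,  a[17] = 18,  a[18] = 15,  a[19] = 24,  a[20] = 21,  a[21] = 6,  a[22] = 27,  a[23] = 6,  a[24] = 15,  a[25] = 18,  a[26] = 27.
Since (a[25], a[26]) = (a[1], a[2]) = (18, 27) (two consecutive terms determine the rest), the sequence is eventually periodic: after a pre-period of length 1 it cycles with period 24.
For k ≥ 1, a[k] depends only on (k - 1) mod 24. (5519 - 1) mod 24 = 22, so a[5519] = a[23] = 6.

6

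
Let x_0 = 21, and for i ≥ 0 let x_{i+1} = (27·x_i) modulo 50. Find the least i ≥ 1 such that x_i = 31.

x_0 = 21; x_1 = 17; x_2 = 9; x_3 = 43; x_4 = 11; x_5 = 47; x_6 = 19; x_7 = 13; x_8 = 1; x_9 = 27; x_{10} = 29; x_{11} = 33; x_{12} = 41; x_{13} = 7; x_{14} = 39; x_{15} = 3; x_{16} = 31; x_{17} = 37; x_{18} = 49; x_{19} = 23; x_{20} = 21.
The sequence repeats with period 20.
The value 31 first appears (with i ≥ 1) at x_{16}.

16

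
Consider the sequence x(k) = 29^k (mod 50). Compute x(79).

19

We have x(0) = 1,  x(1) = 29,  x(2) = 41,  x(3) = 39,  x(4) = 31,  x(5) = 49,  x(6) = 21,  x(7) = 9,  x(8) = 11,  x(9) = 19,  x(10) = 1.
The sequence repeats with period 10.
(79 - 0) mod 10 = 9, so x(79) = x(9) = 19.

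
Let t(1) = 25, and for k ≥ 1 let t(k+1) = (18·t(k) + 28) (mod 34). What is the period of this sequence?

17

t(1) = 25; t(2) = 2; t(3) = 30; t(4) = 24; t(5) = 18; t(6) = 12; t(7) = 6; t(8) = 0; t(9) = 28; t(10) = 22; t(11) = 16; t(12) = 10; t(13) = 4; t(14) = 32; t(15) = 26; t(16) = 20; t(17) = 14; t(18) = 8; t(19) = 2.
Since t(19) = t(2) = 2, the sequence is eventually periodic: after a pre-period of length 1 it cycles with period 17.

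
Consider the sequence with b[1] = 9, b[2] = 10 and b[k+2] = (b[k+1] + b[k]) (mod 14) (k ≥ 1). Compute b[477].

b[1] = 9,  b[2] = 10,  b[3] = 5,  b[4] = 1,  b[5] = 6,  b[6] = 7,  b[7] = 13,  b[8] = 6,  b[9] = 5,  b[10] = 11,  b[11] = 2,  b[12] = 13,  b[13] = 1,  b[14] = 0,  b[15] = 1,  b[16] = 1,  b[17] = 2,  b[18] = 3,  b[19] = 5,  b[20] = 8,  b[21] = 13,  b[22] = 7,  b[23] = 6,  b[24] = 13,  b[25] = 5,  b[26] = 4,  b[27] = 9,  b[28] = 13,  b[29] = 8,  b[30] = 7,  b[31] = 1,  b[32] = 8,  b[33] = 9,  b[34] = 3,  b[35] = 12,  b[36] = 1,  b[37] = 13,  b[38] = 0,  b[39] = 13,  b[40] = 13,  b[41] = 12,  b[42] = 11,  b[43] = 9,  b[44] = 6,  b[45] = 1,  b[46] = 7,  b[47] = 8,  b[48] = 1,  b[49] = 9,  b[50] = 10.
The sequence repeats with period 48.
So b[477] = b[1 + ((477-1) mod 48)] = b[45] = 1.

1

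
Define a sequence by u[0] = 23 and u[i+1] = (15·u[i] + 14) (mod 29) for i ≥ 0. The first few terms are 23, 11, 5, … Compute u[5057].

25

Listing terms: u[0] = 23; u[1] = 11; u[2] = 5; u[3] = 2; u[4] = 15; u[5] = 7; u[6] = 3; u[7] = 1; u[8] = 0; u[9] = 14; u[10] = 21; u[11] = 10; u[12] = 19; u[13] = 9; u[14] = 4; u[15] = 16; u[16] = 22; u[17] = 25; u[18] = 12; u[19] = 20; u[20] = 24; u[21] = 26; u[22] = 27; u[23] = 13; u[24] = 6; u[25] = 17; u[26] = 8; u[27] = 18; u[28] = 23.
Since u[28] = u[0] = 23, the sequence is periodic with period 28.
(5057 - 0) mod 28 = 17, so u[5057] = u[17] = 25.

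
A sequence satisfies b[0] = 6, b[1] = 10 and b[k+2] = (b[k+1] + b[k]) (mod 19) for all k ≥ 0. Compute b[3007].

We have b[0] = 6,  b[1] = 10,  b[2] = 16,  b[3] = 7,  b[4] = 4,  b[5] = 11,  b[6] = 15,  b[7] = 7,  b[8] = 3,  b[9] = 10,  b[10] = 13,  b[11] = 4,  b[12] = 17,  b[13] = 2,  b[14] = 0,  b[15] = 2,  b[16] = 2,  b[17] = 4,  b[18] = 6,  b[19] = 10.
Since (b[18], b[19]) = (b[0], b[1]) = (6, 10) (two consecutive terms determine the rest), the sequence is periodic with period 18.
So b[3007] = b[0 + ((3007-0) mod 18)] = b[1] = 10.

10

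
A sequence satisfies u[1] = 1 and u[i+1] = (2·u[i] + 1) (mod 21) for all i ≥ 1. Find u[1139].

We have u[1] = 1,  u[2] = 3,  u[3] = 7,  u[4] = 15,  u[5] = 10,  u[6] = 0,  u[7] = 1.
Since u[7] = u[1] = 1, the sequence is periodic with period 6.
So u[1139] = u[1 + ((1139-1) mod 6)] = u[5] = 10.

10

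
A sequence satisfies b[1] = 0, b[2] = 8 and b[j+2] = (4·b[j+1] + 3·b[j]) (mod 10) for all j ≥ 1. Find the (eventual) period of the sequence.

24

We have b[1] = 0, b[2] = 8, b[3] = 2, b[4] = 2, b[5] = 4, b[6] = 2, b[7] = 0, b[8] = 6, b[9] = 4, b[10] = 4, b[11] = 8, b[12] = 4, b[13] = 0, b[14] = 2, b[15] = 8, b[16] = 8, b[17] = 6, b[18] = 8, b[19] = 0, b[20] = 4, b[21] = 6, b[22] = 6, b[23] = 2, b[24] = 6, b[25] = 0, b[26] = 8.
Since (b[25], b[26]) = (b[1], b[2]) = (0, 8) (two consecutive terms determine the rest), the sequence is periodic with period 24.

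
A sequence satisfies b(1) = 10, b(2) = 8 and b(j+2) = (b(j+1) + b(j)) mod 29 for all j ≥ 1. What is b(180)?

b(1) = 10; b(2) = 8; b(3) = 18; b(4) = 26; b(5) = 15; b(6) = 12; b(7) = 27; b(8) = 10; b(9) = 8.
The sequence repeats with period 7.
(180 - 1) mod 7 = 4, so b(180) = b(5) = 15.

15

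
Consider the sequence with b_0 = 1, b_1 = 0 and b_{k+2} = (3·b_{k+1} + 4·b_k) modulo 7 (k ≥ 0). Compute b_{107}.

1

b_0 = 1; b_1 = 0; b_2 = 4; b_3 = 5; b_4 = 3; b_5 = 1; b_6 = 1; b_7 = 0.
Since (b_6, b_7) = (b_0, b_1) = (1, 0) (two consecutive terms determine the rest), the sequence is periodic with period 6.
(107 - 0) mod 6 = 5, so b_{107} = b_5 = 1.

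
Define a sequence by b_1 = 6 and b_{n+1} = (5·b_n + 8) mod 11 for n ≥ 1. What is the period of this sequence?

Listing terms: b_1 = 6; b_2 = 5; b_3 = 0; b_4 = 8; b_5 = 4; b_6 = 6.
Since b_6 = b_1 = 6, the sequence is periodic with period 5.

5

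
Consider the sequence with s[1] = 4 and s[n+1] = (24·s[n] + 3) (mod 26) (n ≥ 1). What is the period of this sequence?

12

s[1] = 4,  s[2] = 21,  s[3] = 13,  s[4] = 3,  s[5] = 23,  s[6] = 9,  s[7] = 11,  s[8] = 7,  s[9] = 15,  s[10] = 25,  s[11] = 5,  s[12] = 19,  s[13] = 17,  s[14] = 21.
Since s[14] = s[2] = 21, the sequence is eventually periodic: after a pre-period of length 1 it cycles with period 12.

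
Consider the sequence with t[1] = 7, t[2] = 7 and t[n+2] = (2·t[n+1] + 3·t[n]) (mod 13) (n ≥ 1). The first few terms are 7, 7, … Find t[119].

1

t[1] = 7,  t[2] = 7,  t[3] = 9,  t[4] = 0,  t[5] = 1,  t[6] = 2,  t[7] = 7,  t[8] = 7.
The sequence repeats with period 6.
(119 - 1) mod 6 = 4, so t[119] = t[5] = 1.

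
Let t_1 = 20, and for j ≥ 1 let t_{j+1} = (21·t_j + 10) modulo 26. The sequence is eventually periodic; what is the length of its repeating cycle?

Computing terms: t_1 = 20,  t_2 = 14,  t_3 = 18,  t_4 = 24,  t_5 = 20.
The sequence repeats with period 4.

4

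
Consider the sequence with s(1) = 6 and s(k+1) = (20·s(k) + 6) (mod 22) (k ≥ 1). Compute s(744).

Computing terms: s(1) = 6,  s(2) = 16,  s(3) = 18,  s(4) = 14,  s(5) = 0,  s(6) = 6.
The sequence repeats with period 5.
(744 - 1) mod 5 = 3, so s(744) = s(4) = 14.

14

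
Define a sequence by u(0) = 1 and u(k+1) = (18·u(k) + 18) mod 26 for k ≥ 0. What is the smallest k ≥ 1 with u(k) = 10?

We have u(0) = 1,  u(1) = 10,  u(2) = 16,  u(3) = 20,  u(4) = 14,  u(5) = 10.
Since u(5) = u(1) = 10, the sequence is eventually periodic: after a pre-period of length 1 it cycles with period 4.
The value 10 first appears (with k ≥ 1) at u(1).

1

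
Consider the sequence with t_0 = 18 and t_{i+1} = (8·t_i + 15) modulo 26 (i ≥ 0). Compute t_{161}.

3

Computing terms: t_0 = 18, t_1 = 3, t_2 = 13, t_3 = 15, t_4 = 5, t_5 = 3.
Since t_5 = t_1 = 3, the sequence is eventually periodic: after a pre-period of length 1 it cycles with period 4.
For i ≥ 1, t_i depends only on (i - 1) mod 4. (161 - 1) mod 4 = 0, so t_{161} = t_1 = 3.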